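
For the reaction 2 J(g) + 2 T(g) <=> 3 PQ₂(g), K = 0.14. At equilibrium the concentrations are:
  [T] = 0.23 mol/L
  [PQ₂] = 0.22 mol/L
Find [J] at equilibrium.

[J] = 1.2 mol/L

At equilibrium, K = [PQ₂]³ / ([J]²·[T]²) = 0.14.
(0.22)³ / (([J])²·(0.23)²) = 0.14
[J]² = 1.44 ⇒ [J] = 1.2 mol/L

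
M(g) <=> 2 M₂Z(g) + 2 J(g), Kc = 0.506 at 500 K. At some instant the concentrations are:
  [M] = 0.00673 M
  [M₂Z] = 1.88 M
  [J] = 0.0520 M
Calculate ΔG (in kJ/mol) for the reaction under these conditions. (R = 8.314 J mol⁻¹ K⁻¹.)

Qc = [M₂Z]²·[J]² / [M] = (1.88)²·(0.0520)² / (0.00673) = 1.42
ΔG = RT ln(Qc/Kc) = (8.314 J mol⁻¹ K⁻¹)(500 K) × ln(1.42/0.506)
   = (4.157 kJ/mol)(1.032) = 4.29 kJ/mol
ΔG > 0, so the forward reaction is non-spontaneous (proceeds in reverse).

ΔG = 4.29 kJ/mol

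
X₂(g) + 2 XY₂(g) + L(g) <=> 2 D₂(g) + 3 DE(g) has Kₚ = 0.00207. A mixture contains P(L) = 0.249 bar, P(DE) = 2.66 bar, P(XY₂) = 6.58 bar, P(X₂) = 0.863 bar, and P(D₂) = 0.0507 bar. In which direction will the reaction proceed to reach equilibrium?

toward reactants

Qₚ = P(D₂)²·P(DE)³ / (P(X₂)·P(XY₂)²·P(L)) = (0.0507)²·(2.66)³ / ((0.863)·(6.58)²·(0.249)) = 0.00520
Qₚ = 0.00520 > Kₚ = 0.00207, so the reverse reaction proceeds.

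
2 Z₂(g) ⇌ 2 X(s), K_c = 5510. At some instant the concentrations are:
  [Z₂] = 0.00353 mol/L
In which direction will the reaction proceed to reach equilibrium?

(X is a pure solid — omitted from Q_c.)
Q_c = 1 / [Z₂]² = 1 / (0.00353)² = 80300
Q_c = 80300 > K_c = 5510, so the reverse reaction proceeds.

in the reverse direction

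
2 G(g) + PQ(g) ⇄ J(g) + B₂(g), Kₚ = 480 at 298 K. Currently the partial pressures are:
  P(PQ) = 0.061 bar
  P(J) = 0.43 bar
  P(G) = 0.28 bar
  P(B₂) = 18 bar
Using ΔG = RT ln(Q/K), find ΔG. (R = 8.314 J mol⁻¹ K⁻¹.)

Qₚ = P(J)·P(B₂) / (P(G)²·P(PQ)) = (0.43)·(18) / ((0.28)²·(0.061)) = 1620
ΔG = RT ln(Qₚ/Kₚ) = (8.314 J mol⁻¹ K⁻¹)(298 K) × ln(1620/480)
   = (2.478 kJ/mol)(1.216) = 3.01 kJ/mol
ΔG > 0, so the forward reaction is non-spontaneous (proceeds in reverse).

ΔG = 3.01 kJ/mol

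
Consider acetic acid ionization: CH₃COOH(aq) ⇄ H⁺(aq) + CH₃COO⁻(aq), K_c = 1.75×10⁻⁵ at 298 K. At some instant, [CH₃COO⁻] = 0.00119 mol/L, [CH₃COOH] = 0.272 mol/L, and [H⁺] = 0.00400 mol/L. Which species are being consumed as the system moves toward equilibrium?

Q_c = [H⁺]·[CH₃COO⁻] / [CH₃COOH] = (0.00400)·(0.00119) / (0.272) = 1.75×10⁻⁵
Q_c = 1.75×10⁻⁵ = K_c; the system is at equilibrium.

none (at equilibrium)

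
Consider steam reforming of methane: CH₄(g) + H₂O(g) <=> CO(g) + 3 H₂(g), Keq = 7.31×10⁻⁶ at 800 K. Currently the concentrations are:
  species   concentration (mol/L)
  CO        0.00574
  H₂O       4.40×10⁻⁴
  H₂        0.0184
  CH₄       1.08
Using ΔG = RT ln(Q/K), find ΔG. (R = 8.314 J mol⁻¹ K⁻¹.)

Q = [CO]·[H₂]³ / ([CH₄]·[H₂O]) = (0.00574)·(0.0184)³ / ((1.08)·(4.40×10⁻⁴)) = 7.52×10⁻⁵
ΔG = RT ln(Q/Keq) = (8.314 J mol⁻¹ K⁻¹)(800 K) × ln(7.52×10⁻⁵/7.31×10⁻⁶)
   = (6.651 kJ/mol)(2.331) = 15.5 kJ/mol
ΔG > 0, so the forward reaction is non-spontaneous (proceeds in reverse).

ΔG = 15.5 kJ/mol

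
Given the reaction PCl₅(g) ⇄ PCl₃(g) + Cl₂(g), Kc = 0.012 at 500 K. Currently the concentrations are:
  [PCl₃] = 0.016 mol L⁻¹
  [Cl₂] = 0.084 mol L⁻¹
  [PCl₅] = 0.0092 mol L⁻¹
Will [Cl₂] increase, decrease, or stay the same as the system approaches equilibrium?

Qc = [PCl₃]·[Cl₂] / [PCl₅] = (0.016)·(0.084) / (0.0092) = 0.15
Qc = 0.15 > Kc = 0.012: net reverse reaction.
Cl₂ is a product, so it decreases.

decrease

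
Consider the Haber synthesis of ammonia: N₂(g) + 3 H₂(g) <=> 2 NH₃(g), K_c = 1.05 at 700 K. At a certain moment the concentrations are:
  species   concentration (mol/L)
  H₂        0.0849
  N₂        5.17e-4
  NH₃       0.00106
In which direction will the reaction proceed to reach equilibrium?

to the left

Q_c = [NH₃]² / ([N₂]·[H₂]³) = (0.00106)² / ((5.17e-4)·(0.0849)³) = 3.55
Q_c = 3.55 > K_c = 1.05, so the reverse reaction proceeds.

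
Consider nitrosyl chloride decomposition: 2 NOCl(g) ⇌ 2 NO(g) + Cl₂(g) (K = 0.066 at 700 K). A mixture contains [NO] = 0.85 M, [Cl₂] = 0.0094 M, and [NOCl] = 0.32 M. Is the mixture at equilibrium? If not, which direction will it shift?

yes, at equilibrium

Q = [NO]²·[Cl₂] / [NOCl]² = (0.85)²·(0.0094) / (0.32)² = 0.066
Q = 0.066 = K; the system is at equilibrium.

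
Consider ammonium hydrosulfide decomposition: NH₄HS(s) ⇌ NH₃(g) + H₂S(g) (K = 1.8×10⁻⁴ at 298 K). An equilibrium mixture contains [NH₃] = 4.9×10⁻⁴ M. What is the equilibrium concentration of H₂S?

(NH₄HS is a pure solid — omitted from K.)
At equilibrium, K = [NH₃]·[H₂S] = 1.8×10⁻⁴.
(4.9×10⁻⁴)·([H₂S]) = 1.8×10⁻⁴
[H₂S] = 0.367 = 0.37 M

[H₂S] = 0.37 M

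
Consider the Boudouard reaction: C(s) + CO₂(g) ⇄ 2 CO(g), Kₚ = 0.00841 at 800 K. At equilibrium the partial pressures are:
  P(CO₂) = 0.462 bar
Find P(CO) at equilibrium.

(C is a pure solid — omitted from Kₚ.)
At equilibrium, Kₚ = P(CO)² / P(CO₂) = 0.00841.
(P(CO))² / (0.462) = 0.00841
P(CO)² = 0.00389 ⇒ P(CO) = 0.0623 bar

P(CO) = 0.0623 bar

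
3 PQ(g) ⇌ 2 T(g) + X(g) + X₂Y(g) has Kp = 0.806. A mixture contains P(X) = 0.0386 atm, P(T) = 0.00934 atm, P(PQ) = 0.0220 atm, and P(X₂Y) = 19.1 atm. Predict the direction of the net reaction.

reverse (toward reactants)

Qp = P(T)²·P(X)·P(X₂Y) / P(PQ)³ = (0.00934)²·(0.0386)·(19.1) / (0.0220)³ = 6.04
Qp = 6.04 > Kp = 0.806, so the reverse reaction proceeds.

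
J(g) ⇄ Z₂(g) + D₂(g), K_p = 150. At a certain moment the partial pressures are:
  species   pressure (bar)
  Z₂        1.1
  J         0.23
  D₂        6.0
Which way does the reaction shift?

Q_p = P(Z₂)·P(D₂) / P(J) = (1.1)·(6.0) / (0.23) = 29
Q_p = 29 < K_p = 150, so the forward reaction proceeds.

in the forward direction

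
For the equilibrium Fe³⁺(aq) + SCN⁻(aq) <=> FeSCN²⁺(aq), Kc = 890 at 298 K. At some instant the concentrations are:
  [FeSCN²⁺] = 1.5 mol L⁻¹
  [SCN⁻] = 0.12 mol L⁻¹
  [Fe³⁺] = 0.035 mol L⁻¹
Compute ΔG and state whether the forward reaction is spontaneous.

ΔG = -2.26 kJ/mol; the forward reaction is spontaneous

Qc = [FeSCN²⁺] / ([Fe³⁺]·[SCN⁻]) = (1.5) / ((0.035)·(0.12)) = 357
ΔG = RT ln(Qc/Kc) = (8.314 J mol⁻¹ K⁻¹)(298 K) × ln(357/890)
   = (2.478 kJ/mol)(-0.9135) = -2.26 kJ/mol
ΔG < 0, so the forward reaction is spontaneous (proceeds forward).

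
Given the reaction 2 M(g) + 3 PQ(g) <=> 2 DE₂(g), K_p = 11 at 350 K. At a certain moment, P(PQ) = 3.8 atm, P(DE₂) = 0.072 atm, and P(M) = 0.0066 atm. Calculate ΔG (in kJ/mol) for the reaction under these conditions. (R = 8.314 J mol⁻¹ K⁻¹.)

Q_p = P(DE₂)² / (P(M)²·P(PQ)³) = (0.072)² / ((0.0066)²·(3.8)³) = 2.17
ΔG = RT ln(Q_p/K_p) = (8.314 J mol⁻¹ K⁻¹)(350 K) × ln(2.17/11)
   = (2.910 kJ/mol)(-1.623) = -4.72 kJ/mol
ΔG < 0, so the forward reaction is spontaneous (proceeds forward).

ΔG = -4.72 kJ/mol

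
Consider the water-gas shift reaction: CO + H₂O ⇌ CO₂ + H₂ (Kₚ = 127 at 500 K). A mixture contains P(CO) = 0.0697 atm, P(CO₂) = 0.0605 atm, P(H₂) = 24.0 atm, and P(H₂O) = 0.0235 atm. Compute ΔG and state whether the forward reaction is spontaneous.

Qₚ = P(CO₂)·P(H₂) / (P(CO)·P(H₂O)) = (0.0605)·(24.0) / ((0.0697)·(0.0235)) = 886
ΔG = RT ln(Qₚ/Kₚ) = (8.314 J mol⁻¹ K⁻¹)(500 K) × ln(886/127)
   = (4.157 kJ/mol)(1.943) = 8.08 kJ/mol
ΔG > 0, so the forward reaction is non-spontaneous (proceeds in reverse).

ΔG = 8.08 kJ/mol; the forward reaction is non-spontaneous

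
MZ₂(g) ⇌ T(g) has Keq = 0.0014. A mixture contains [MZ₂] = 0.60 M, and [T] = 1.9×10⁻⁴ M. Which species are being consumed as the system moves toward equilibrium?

Q = [T] / [MZ₂] = (1.9×10⁻⁴) / (0.60) = 3.2×10⁻⁴
Q = 3.2×10⁻⁴ < Keq = 0.0014: net forward reaction.

MZ₂ (reactants)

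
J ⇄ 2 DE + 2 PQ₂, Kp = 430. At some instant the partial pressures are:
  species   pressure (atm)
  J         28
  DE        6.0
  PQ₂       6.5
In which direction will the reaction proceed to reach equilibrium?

Qp = P(DE)²·P(PQ₂)² / P(J) = (6.0)²·(6.5)² / (28) = 54
Qp = 54 < Kp = 430, so the forward reaction proceeds.

toward products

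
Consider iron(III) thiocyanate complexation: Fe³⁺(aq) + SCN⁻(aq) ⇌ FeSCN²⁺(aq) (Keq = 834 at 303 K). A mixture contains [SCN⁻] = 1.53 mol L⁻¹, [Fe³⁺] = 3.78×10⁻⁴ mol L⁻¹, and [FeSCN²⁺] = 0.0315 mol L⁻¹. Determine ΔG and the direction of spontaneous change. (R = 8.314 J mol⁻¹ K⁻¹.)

ΔG = -6.87 kJ/mol; the forward reaction is spontaneous

Q = [FeSCN²⁺] / ([Fe³⁺]·[SCN⁻]) = (0.0315) / ((3.78×10⁻⁴)·(1.53)) = 54.5
ΔG = RT ln(Q/Keq) = (8.314 J mol⁻¹ K⁻¹)(303 K) × ln(54.5/834)
   = (2.519 kJ/mol)(-2.728) = -6.87 kJ/mol
ΔG < 0, so the forward reaction is spontaneous (proceeds forward).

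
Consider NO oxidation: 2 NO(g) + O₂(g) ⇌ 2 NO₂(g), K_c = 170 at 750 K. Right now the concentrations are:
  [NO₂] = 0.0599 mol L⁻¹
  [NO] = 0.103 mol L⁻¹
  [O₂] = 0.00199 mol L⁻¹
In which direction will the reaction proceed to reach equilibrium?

at equilibrium

Q_c = [NO₂]² / ([NO]²·[O₂]) = (0.0599)² / ((0.103)²·(0.00199)) = 170
Q_c = 170 = K_c, so the system is already at equilibrium.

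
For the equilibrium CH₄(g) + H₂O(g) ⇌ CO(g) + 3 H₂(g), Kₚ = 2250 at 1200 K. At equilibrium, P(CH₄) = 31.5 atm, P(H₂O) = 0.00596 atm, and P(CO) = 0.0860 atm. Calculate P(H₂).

P(H₂) = 17.0 atm

At equilibrium, Kₚ = P(CO)·P(H₂)³ / (P(CH₄)·P(H₂O)) = 2250.
(0.0860)·(P(H₂))³ / ((31.5)·(0.00596)) = 2250
P(H₂)³ = 4910 ⇒ P(H₂) = 17.0 atm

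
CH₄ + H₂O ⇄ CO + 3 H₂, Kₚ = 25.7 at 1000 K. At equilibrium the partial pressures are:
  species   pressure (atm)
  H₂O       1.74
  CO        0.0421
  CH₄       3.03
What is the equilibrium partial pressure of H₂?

P(H₂) = 14.8 atm

At equilibrium, Kₚ = P(CO)·P(H₂)³ / (P(CH₄)·P(H₂O)) = 25.7.
(0.0421)·(P(H₂))³ / ((3.03)·(1.74)) = 25.7
P(H₂)³ = 3220 ⇒ P(H₂) = 14.8 atm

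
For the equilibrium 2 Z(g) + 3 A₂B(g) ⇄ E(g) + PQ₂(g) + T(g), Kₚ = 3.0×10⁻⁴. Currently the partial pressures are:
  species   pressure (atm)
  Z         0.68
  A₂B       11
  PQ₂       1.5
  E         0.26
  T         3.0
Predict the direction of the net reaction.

to the left

Qₚ = P(E)·P(PQ₂)·P(T) / (P(Z)²·P(A₂B)³) = (0.26)·(1.5)·(3.0) / ((0.68)²·(11)³) = 0.0019
Qₚ = 0.0019 > Kₚ = 3.0×10⁻⁴, so the reverse reaction proceeds.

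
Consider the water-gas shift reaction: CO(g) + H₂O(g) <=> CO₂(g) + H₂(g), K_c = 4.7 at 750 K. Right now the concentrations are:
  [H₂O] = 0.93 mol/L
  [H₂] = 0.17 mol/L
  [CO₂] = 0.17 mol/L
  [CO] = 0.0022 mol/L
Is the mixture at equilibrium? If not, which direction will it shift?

no; Q > K, reaction proceeds in reverse

Q_c = [CO₂]·[H₂] / ([CO]·[H₂O]) = (0.17)·(0.17) / ((0.0022)·(0.93)) = 14
Q_c = 14 > K_c = 4.7: net reverse reaction.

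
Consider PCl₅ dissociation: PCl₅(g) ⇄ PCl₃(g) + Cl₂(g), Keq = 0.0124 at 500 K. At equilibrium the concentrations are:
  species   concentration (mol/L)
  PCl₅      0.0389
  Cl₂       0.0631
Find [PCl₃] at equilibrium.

[PCl₃] = 0.00764 mol/L

At equilibrium, Keq = [PCl₃]·[Cl₂] / [PCl₅] = 0.0124.
([PCl₃])·(0.0631) / (0.0389) = 0.0124
[PCl₃] = 0.00764 mol/L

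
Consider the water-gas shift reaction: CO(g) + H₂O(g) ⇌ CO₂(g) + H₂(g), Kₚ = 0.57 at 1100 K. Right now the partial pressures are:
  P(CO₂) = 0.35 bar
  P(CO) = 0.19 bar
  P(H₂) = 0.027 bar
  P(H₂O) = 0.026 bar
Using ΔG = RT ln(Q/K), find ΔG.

ΔG = 11.1 kJ/mol

Qₚ = P(CO₂)·P(H₂) / (P(CO)·P(H₂O)) = (0.35)·(0.027) / ((0.19)·(0.026)) = 1.91
ΔG = RT ln(Qₚ/Kₚ) = (8.314 J mol⁻¹ K⁻¹)(1100 K) × ln(1.91/0.57)
   = (9.145 kJ/mol)(1.209) = 11.1 kJ/mol
ΔG > 0, so the forward reaction is non-spontaneous (proceeds in reverse).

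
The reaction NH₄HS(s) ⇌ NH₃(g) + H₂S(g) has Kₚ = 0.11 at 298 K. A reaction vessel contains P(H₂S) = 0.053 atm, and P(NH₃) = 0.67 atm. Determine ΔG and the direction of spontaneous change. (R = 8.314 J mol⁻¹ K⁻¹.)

(NH₄HS is a pure solid — omitted from Qₚ.)
Qₚ = P(NH₃)·P(H₂S) = (0.67)·(0.053) = 0.0355
ΔG = RT ln(Qₚ/Kₚ) = (8.314 J mol⁻¹ K⁻¹)(298 K) × ln(0.0355/0.11)
   = (2.478 kJ/mol)(-1.131) = -2.80 kJ/mol
ΔG < 0, so the forward reaction is spontaneous (proceeds forward).

ΔG = -2.80 kJ/mol; the forward reaction is spontaneous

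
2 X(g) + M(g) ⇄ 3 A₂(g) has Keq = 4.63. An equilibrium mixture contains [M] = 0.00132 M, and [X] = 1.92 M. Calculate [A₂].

[A₂] = 0.282 M

At equilibrium, Keq = [A₂]³ / ([X]²·[M]) = 4.63.
([A₂])³ / ((1.92)²·(0.00132)) = 4.63
[A₂]³ = 0.0225 ⇒ [A₂] = 0.282 M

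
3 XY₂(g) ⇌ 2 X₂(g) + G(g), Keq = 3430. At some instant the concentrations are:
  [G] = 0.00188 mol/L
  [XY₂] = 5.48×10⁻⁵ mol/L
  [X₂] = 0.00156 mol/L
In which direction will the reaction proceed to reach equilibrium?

reverse (toward reactants)

Q = [X₂]²·[G] / [XY₂]³ = (0.00156)²·(0.00188) / (5.48×10⁻⁵)³ = 27800
Q = 27800 > Keq = 3430, so the reverse reaction proceeds.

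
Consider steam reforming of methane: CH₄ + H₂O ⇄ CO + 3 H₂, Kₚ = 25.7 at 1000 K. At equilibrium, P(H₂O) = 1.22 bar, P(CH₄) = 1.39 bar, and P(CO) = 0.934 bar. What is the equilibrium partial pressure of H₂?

P(H₂) = 3.60 bar

At equilibrium, Kₚ = P(CO)·P(H₂)³ / (P(CH₄)·P(H₂O)) = 25.7.
(0.934)·(P(H₂))³ / ((1.39)·(1.22)) = 25.7
P(H₂)³ = 46.7 ⇒ P(H₂) = 3.60 bar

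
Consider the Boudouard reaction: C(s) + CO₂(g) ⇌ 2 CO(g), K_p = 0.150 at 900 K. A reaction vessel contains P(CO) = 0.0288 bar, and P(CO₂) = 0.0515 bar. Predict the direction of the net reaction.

(C is a pure solid — omitted from Q_p.)
Q_p = P(CO)² / P(CO₂) = (0.0288)² / (0.0515) = 0.0161
Q_p = 0.0161 < K_p = 0.150, so the forward reaction proceeds.

toward products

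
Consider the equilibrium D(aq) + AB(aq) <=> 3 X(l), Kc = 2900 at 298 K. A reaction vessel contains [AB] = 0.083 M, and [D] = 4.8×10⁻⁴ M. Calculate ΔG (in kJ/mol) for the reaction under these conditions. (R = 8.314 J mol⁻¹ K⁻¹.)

ΔG = 5.35 kJ/mol

(X is a pure liquid — omitted from Qc.)
Qc = 1 / ([D]·[AB]) = 1 / ((4.8×10⁻⁴)·(0.083)) = 25100
ΔG = RT ln(Qc/Kc) = (8.314 J mol⁻¹ K⁻¹)(298 K) × ln(25100/2900)
   = (2.478 kJ/mol)(2.158) = 5.35 kJ/mol
ΔG > 0, so the forward reaction is non-spontaneous (proceeds in reverse).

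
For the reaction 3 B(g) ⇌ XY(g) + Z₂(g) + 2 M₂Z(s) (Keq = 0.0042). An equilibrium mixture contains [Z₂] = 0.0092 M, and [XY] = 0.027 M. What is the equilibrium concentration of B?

(M₂Z is a pure solid — omitted from Keq.)
At equilibrium, Keq = [XY]·[Z₂] / [B]³ = 0.0042.
(0.027)·(0.0092) / ([B])³ = 0.0042
[B]³ = 0.0591 ⇒ [B] = 0.39 M

[B] = 0.39 M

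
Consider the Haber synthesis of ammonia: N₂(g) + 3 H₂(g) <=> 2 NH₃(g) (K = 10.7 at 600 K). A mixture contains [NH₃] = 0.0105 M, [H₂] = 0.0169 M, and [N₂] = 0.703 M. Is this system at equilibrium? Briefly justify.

no; Q > K, reaction proceeds in reverse

Q = [NH₃]² / ([N₂]·[H₂]³) = (0.0105)² / ((0.703)·(0.0169)³) = 32.5
Q = 32.5 > K = 10.7: net reverse reaction.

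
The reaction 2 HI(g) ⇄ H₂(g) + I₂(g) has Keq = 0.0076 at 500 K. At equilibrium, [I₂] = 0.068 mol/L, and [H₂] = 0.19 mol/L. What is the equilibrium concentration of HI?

At equilibrium, Keq = [H₂]·[I₂] / [HI]² = 0.0076.
(0.19)·(0.068) / ([HI])² = 0.0076
[HI]² = 1.70 ⇒ [HI] = 1.3 mol/L

[HI] = 1.3 mol/L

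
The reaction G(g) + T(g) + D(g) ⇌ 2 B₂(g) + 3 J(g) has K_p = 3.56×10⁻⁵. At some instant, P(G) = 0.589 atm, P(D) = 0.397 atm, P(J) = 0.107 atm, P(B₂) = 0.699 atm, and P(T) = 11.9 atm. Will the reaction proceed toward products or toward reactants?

Q_p = P(B₂)²·P(J)³ / (P(G)·P(T)·P(D)) = (0.699)²·(0.107)³ / ((0.589)·(11.9)·(0.397)) = 2.15×10⁻⁴
Q_p = 2.15×10⁻⁴ > K_p = 3.56×10⁻⁵, so the reverse reaction proceeds.

reverse (toward reactants)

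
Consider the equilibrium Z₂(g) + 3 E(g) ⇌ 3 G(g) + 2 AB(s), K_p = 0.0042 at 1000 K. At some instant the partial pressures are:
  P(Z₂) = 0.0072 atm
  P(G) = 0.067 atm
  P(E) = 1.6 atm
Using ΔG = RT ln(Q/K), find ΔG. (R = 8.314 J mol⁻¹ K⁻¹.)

(AB is a pure solid — omitted from Q_p.)
Q_p = P(G)³ / (P(Z₂)·P(E)³) = (0.067)³ / ((0.0072)·(1.6)³) = 0.0102
ΔG = RT ln(Q_p/K_p) = (8.314 J mol⁻¹ K⁻¹)(1000 K) × ln(0.0102/0.0042)
   = (8.314 kJ/mol)(0.8873) = 7.38 kJ/mol
ΔG > 0, so the forward reaction is non-spontaneous (proceeds in reverse).

ΔG = 7.38 kJ/mol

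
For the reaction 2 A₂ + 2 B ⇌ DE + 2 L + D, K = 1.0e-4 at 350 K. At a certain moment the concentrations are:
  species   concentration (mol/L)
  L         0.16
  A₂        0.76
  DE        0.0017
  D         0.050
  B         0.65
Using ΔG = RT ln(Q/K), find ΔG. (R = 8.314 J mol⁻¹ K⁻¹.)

Q = [DE]·[L]²·[D] / ([A₂]²·[B]²) = (0.0017)·(0.16)²·(0.050) / ((0.76)²·(0.65)²) = 8.92e-6
ΔG = RT ln(Q/K) = (8.314 J mol⁻¹ K⁻¹)(350 K) × ln(8.92e-6/1.0e-4)
   = (2.910 kJ/mol)(-2.417) = -7.03 kJ/mol
ΔG < 0, so the forward reaction is spontaneous (proceeds forward).

ΔG = -7.03 kJ/mol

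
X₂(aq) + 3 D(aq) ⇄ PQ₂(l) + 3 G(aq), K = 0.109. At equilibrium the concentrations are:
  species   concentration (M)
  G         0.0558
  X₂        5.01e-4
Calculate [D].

(PQ₂ is a pure liquid — omitted from K.)
At equilibrium, K = [G]³ / ([X₂]·[D]³) = 0.109.
(0.0558)³ / ((5.01e-4)·([D])³) = 0.109
[D]³ = 3.18 ⇒ [D] = 1.47 M

[D] = 1.47 M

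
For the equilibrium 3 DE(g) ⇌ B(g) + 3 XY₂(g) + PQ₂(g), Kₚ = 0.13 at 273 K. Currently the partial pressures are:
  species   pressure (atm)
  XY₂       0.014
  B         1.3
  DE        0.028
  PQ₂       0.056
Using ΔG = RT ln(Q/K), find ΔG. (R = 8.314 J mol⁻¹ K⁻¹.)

ΔG = -6.04 kJ/mol

Qₚ = P(B)·P(XY₂)³·P(PQ₂) / P(DE)³ = (1.3)·(0.014)³·(0.056) / (0.028)³ = 0.00910
ΔG = RT ln(Qₚ/Kₚ) = (8.314 J mol⁻¹ K⁻¹)(273 K) × ln(0.00910/0.13)
   = (2.270 kJ/mol)(-2.659) = -6.04 kJ/mol
ΔG < 0, so the forward reaction is spontaneous (proceeds forward).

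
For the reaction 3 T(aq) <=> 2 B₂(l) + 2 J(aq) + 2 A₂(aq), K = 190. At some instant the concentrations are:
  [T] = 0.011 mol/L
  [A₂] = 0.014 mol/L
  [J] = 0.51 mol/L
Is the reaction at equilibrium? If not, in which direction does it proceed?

in the forward direction

(B₂ is a pure liquid — omitted from Q.)
Q = [J]²·[A₂]² / [T]³ = (0.51)²·(0.014)² / (0.011)³ = 38
Q = 38 < K = 190, so the forward reaction proceeds.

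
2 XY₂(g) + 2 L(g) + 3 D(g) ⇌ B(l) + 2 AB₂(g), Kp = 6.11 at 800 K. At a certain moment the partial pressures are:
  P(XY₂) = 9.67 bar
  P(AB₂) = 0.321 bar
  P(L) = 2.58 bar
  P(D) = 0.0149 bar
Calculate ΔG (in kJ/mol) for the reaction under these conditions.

(B is a pure liquid — omitted from Qp.)
Qp = P(AB₂)² / (P(XY₂)²·P(L)²·P(D)³) = (0.321)² / ((9.67)²·(2.58)²·(0.0149)³) = 50.0
ΔG = RT ln(Qp/Kp) = (8.314 J mol⁻¹ K⁻¹)(800 K) × ln(50.0/6.11)
   = (6.651 kJ/mol)(2.102) = 14.0 kJ/mol
ΔG > 0, so the forward reaction is non-spontaneous (proceeds in reverse).

ΔG = 14.0 kJ/mol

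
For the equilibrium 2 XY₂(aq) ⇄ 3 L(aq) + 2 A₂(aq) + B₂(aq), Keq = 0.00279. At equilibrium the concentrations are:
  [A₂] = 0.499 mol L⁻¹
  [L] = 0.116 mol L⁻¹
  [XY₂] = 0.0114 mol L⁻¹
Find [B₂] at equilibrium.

At equilibrium, Keq = [L]³·[A₂]²·[B₂] / [XY₂]² = 0.00279.
(0.116)³·(0.499)²·([B₂]) / (0.0114)² = 0.00279
[B₂] = 9.33×10⁻⁴ mol L⁻¹

[B₂] = 9.33×10⁻⁴ mol L⁻¹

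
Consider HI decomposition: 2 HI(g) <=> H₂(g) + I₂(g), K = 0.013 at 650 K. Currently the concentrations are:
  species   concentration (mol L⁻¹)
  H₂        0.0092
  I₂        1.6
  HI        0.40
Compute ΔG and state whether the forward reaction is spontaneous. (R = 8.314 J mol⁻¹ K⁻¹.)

ΔG = 10.6 kJ/mol; the forward reaction is non-spontaneous

Q = [H₂]·[I₂] / [HI]² = (0.0092)·(1.6) / (0.40)² = 0.0920
ΔG = RT ln(Q/K) = (8.314 J mol⁻¹ K⁻¹)(650 K) × ln(0.0920/0.013)
   = (5.404 kJ/mol)(1.957) = 10.6 kJ/mol
ΔG > 0, so the forward reaction is non-spontaneous (proceeds in reverse).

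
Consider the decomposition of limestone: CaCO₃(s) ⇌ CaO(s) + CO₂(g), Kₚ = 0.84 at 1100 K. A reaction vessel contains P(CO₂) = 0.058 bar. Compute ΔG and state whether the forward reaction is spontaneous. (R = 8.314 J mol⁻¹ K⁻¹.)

(CaCO₃, CaO are pure solids — omitted from Qₚ.)
Qₚ = P(CO₂) = 0.0580
ΔG = RT ln(Qₚ/Kₚ) = (8.314 J mol⁻¹ K⁻¹)(1100 K) × ln(0.0580/0.84)
   = (9.145 kJ/mol)(-2.673) = -24.4 kJ/mol
ΔG < 0, so the forward reaction is spontaneous (proceeds forward).

ΔG = -24.4 kJ/mol; the forward reaction is spontaneous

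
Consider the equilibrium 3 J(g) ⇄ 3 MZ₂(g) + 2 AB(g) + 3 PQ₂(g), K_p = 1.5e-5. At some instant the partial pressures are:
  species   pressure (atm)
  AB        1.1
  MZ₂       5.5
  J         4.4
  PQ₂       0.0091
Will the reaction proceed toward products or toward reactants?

Q_p = P(MZ₂)³·P(AB)²·P(PQ₂)³ / P(J)³ = (5.5)³·(1.1)²·(0.0091)³ / (4.4)³ = 1.8e-6
Q_p = 1.8e-6 < K_p = 1.5e-5, so the forward reaction proceeds.

forward (toward products)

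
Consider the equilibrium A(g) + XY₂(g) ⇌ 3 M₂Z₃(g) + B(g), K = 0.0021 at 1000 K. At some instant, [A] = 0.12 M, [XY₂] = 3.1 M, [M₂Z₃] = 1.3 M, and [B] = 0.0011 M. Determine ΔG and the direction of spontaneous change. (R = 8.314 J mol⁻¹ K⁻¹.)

Q = [M₂Z₃]³·[B] / ([A]·[XY₂]) = (1.3)³·(0.0011) / ((0.12)·(3.1)) = 0.00650
ΔG = RT ln(Q/K) = (8.314 J mol⁻¹ K⁻¹)(1000 K) × ln(0.00650/0.0021)
   = (8.314 kJ/mol)(1.130) = 9.39 kJ/mol
ΔG > 0, so the forward reaction is non-spontaneous (proceeds in reverse).

ΔG = 9.39 kJ/mol; the forward reaction is non-spontaneous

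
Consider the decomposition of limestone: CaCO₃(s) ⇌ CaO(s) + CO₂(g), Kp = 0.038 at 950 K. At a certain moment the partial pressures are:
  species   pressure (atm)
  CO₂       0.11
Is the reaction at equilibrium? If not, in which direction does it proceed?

in the reverse direction

(CaCO₃, CaO are pure solids — omitted from Qp.)
Qp = P(CO₂) = 0.11
Qp = 0.11 > Kp = 0.038, so the reverse reaction proceeds.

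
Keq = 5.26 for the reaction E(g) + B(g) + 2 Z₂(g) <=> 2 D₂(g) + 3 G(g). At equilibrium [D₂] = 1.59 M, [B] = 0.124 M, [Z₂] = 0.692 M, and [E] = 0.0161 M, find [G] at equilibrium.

[G] = 0.126 M

At equilibrium, Keq = [D₂]²·[G]³ / ([E]·[B]·[Z₂]²) = 5.26.
(1.59)²·([G])³ / ((0.0161)·(0.124)·(0.692)²) = 5.26
[G]³ = 0.00199 ⇒ [G] = 0.126 M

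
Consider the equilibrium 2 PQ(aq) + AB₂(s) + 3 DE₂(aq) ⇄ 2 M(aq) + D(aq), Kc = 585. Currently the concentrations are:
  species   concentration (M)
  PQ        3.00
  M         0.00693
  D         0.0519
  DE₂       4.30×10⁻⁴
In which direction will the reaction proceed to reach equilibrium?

(AB₂ is a pure solid — omitted from Qc.)
Qc = [M]²·[D] / ([PQ]²·[DE₂]³) = (0.00693)²·(0.0519) / ((3.00)²·(4.30×10⁻⁴)³) = 3480
Qc = 3480 > Kc = 585, so the reverse reaction proceeds.

in the reverse direction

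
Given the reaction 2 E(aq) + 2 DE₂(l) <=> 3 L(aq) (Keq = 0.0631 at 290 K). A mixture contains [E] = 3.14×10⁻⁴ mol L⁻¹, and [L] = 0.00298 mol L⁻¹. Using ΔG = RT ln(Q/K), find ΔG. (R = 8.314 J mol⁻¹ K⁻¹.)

(DE₂ is a pure liquid — omitted from Q.)
Q = [L]³ / [E]² = (0.00298)³ / (3.14×10⁻⁴)² = 0.268
ΔG = RT ln(Q/Keq) = (8.314 J mol⁻¹ K⁻¹)(290 K) × ln(0.268/0.0631)
   = (2.411 kJ/mol)(1.446) = 3.49 kJ/mol
ΔG > 0, so the forward reaction is non-spontaneous (proceeds in reverse).

ΔG = 3.49 kJ/mol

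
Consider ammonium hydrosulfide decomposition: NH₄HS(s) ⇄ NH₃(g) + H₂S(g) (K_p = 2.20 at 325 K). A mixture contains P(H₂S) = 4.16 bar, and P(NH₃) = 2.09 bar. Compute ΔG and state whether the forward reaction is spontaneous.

ΔG = 3.71 kJ/mol; the forward reaction is non-spontaneous

(NH₄HS is a pure solid — omitted from Q_p.)
Q_p = P(NH₃)·P(H₂S) = (2.09)·(4.16) = 8.69
ΔG = RT ln(Q_p/K_p) = (8.314 J mol⁻¹ K⁻¹)(325 K) × ln(8.69/2.20)
   = (2.702 kJ/mol)(1.374) = 3.71 kJ/mol
ΔG > 0, so the forward reaction is non-spontaneous (proceeds in reverse).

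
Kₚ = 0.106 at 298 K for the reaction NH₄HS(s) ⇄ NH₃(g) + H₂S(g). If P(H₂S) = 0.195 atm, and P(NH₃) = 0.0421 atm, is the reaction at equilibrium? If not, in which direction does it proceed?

toward products

(NH₄HS is a pure solid — omitted from Qₚ.)
Qₚ = P(NH₃)·P(H₂S) = (0.0421)·(0.195) = 0.00821
Qₚ = 0.00821 < Kₚ = 0.106, so the forward reaction proceeds.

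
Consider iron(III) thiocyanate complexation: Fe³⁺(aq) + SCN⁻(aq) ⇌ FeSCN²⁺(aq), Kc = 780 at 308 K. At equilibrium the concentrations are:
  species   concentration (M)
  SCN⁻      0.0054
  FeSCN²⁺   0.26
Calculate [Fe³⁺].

[Fe³⁺] = 0.062 M

At equilibrium, Kc = [FeSCN²⁺] / ([Fe³⁺]·[SCN⁻]) = 780.
(0.26) / (([Fe³⁺])·(0.0054)) = 780
[Fe³⁺] = 0.0617 = 0.062 M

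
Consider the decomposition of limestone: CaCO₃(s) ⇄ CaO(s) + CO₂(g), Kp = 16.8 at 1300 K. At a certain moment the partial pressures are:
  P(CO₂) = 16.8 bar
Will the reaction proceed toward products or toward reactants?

at equilibrium

(CaCO₃, CaO are pure solids — omitted from Qp.)
Qp = P(CO₂) = 16.8
Qp = 16.8 = Kp, so the system is already at equilibrium.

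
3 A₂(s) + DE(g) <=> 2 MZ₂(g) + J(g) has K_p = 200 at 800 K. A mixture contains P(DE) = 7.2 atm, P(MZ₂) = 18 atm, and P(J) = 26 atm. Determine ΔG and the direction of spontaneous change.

ΔG = 11.7 kJ/mol; the forward reaction is non-spontaneous

(A₂ is a pure solid — omitted from Q_p.)
Q_p = P(MZ₂)²·P(J) / P(DE) = (18)²·(26) / (7.2) = 1170
ΔG = RT ln(Q_p/K_p) = (8.314 J mol⁻¹ K⁻¹)(800 K) × ln(1170/200)
   = (6.651 kJ/mol)(1.766) = 11.7 kJ/mol
ΔG > 0, so the forward reaction is non-spontaneous (proceeds in reverse).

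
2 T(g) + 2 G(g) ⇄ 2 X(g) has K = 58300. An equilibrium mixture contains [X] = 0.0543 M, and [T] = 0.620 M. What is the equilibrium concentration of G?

[G] = 3.63×10⁻⁴ M

At equilibrium, K = [X]² / ([T]²·[G]²) = 58300.
(0.0543)² / ((0.620)²·([G])²) = 58300
[G]² = 1.32×10⁻⁷ ⇒ [G] = 3.63×10⁻⁴ M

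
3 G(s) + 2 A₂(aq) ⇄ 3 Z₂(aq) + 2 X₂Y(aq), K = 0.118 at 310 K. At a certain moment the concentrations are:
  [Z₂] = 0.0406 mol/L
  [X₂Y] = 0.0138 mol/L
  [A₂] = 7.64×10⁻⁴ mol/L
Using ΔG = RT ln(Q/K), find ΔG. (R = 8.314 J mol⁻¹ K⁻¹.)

(G is a pure solid — omitted from Q.)
Q = [Z₂]³·[X₂Y]² / [A₂]² = (0.0406)³·(0.0138)² / (7.64×10⁻⁴)² = 0.0218
ΔG = RT ln(Q/K) = (8.314 J mol⁻¹ K⁻¹)(310 K) × ln(0.0218/0.118)
   = (2.577 kJ/mol)(-1.689) = -4.35 kJ/mol
ΔG < 0, so the forward reaction is spontaneous (proceeds forward).

ΔG = -4.35 kJ/mol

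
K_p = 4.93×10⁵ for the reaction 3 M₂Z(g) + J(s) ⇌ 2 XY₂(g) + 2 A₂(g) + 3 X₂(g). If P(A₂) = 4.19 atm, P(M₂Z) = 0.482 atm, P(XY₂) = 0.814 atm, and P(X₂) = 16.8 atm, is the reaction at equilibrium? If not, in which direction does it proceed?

(J is a pure solid — omitted from Q_p.)
Q_p = P(XY₂)²·P(A₂)²·P(X₂)³ / P(M₂Z)³ = (0.814)²·(4.19)²·(16.8)³ / (0.482)³ = 4.93×10⁵
Q_p = 4.93×10⁵ = K_p, so the system is already at equilibrium.

at equilibrium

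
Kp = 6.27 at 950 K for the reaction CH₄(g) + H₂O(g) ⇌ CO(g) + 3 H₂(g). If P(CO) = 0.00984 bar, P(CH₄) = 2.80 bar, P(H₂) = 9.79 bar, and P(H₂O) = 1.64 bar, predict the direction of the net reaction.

Qp = P(CO)·P(H₂)³ / (P(CH₄)·P(H₂O)) = (0.00984)·(9.79)³ / ((2.80)·(1.64)) = 2.01
Qp = 2.01 < Kp = 6.27, so the forward reaction proceeds.

toward products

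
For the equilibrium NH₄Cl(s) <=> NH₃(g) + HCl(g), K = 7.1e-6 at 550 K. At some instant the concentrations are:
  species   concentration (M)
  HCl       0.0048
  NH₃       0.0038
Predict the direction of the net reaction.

reverse (toward reactants)

(NH₄Cl is a pure solid — omitted from Q.)
Q = [NH₃]·[HCl] = (0.0038)·(0.0048) = 1.8e-5
Q = 1.8e-5 > K = 7.1e-6, so the reverse reaction proceeds.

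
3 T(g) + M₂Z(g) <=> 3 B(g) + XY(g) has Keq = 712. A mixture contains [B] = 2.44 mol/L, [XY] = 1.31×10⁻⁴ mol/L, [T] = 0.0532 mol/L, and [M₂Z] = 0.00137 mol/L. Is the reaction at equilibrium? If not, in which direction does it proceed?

toward reactants

Q = [B]³·[XY] / ([T]³·[M₂Z]) = (2.44)³·(1.31×10⁻⁴) / ((0.0532)³·(0.00137)) = 9230
Q = 9230 > Keq = 712, so the reverse reaction proceeds.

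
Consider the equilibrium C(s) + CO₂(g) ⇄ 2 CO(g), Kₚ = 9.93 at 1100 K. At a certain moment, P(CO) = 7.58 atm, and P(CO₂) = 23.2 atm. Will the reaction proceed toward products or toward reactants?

in the forward direction

(C is a pure solid — omitted from Qₚ.)
Qₚ = P(CO)² / P(CO₂) = (7.58)² / (23.2) = 2.48
Qₚ = 2.48 < Kₚ = 9.93, so the forward reaction proceeds.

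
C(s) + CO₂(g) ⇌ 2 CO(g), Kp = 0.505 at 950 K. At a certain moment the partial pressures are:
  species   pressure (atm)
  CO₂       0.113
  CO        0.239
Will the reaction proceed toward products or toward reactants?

(C is a pure solid — omitted from Qp.)
Qp = P(CO)² / P(CO₂) = (0.239)² / (0.113) = 0.505
Qp = 0.505 = Kp, so the system is already at equilibrium.

neither direction; the system is at equilibrium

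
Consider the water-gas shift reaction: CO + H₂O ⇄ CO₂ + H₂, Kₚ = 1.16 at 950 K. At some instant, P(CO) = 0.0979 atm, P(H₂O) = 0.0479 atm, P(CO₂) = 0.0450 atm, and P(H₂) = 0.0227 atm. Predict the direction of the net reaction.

forward (toward products)

Qₚ = P(CO₂)·P(H₂) / (P(CO)·P(H₂O)) = (0.0450)·(0.0227) / ((0.0979)·(0.0479)) = 0.218
Qₚ = 0.218 < Kₚ = 1.16, so the forward reaction proceeds.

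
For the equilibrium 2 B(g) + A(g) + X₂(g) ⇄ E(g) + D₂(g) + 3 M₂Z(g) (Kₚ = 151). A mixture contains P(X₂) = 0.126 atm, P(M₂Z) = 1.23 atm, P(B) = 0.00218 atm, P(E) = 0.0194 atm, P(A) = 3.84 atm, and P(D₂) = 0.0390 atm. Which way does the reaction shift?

toward reactants

Qₚ = P(E)·P(D₂)·P(M₂Z)³ / (P(B)²·P(A)·P(X₂)) = (0.0194)·(0.0390)·(1.23)³ / ((0.00218)²·(3.84)·(0.126)) = 612
Qₚ = 612 > Kₚ = 151, so the reverse reaction proceeds.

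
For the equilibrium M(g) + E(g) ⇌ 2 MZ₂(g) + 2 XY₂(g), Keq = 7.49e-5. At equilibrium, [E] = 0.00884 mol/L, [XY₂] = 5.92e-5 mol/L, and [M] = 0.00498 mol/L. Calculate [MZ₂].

At equilibrium, Keq = [MZ₂]²·[XY₂]² / ([M]·[E]) = 7.49e-5.
([MZ₂])²·(5.92e-5)² / ((0.00498)·(0.00884)) = 7.49e-5
[MZ₂]² = 0.941 ⇒ [MZ₂] = 0.970 mol/L

[MZ₂] = 0.970 mol/L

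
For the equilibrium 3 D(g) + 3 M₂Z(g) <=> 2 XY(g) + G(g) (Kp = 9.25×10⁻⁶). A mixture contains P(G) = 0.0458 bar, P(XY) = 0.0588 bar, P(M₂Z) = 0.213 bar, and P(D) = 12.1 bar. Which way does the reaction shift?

Qp = P(XY)²·P(G) / (P(D)³·P(M₂Z)³) = (0.0588)²·(0.0458) / ((12.1)³·(0.213)³) = 9.25×10⁻⁶
Qp = 9.25×10⁻⁶ = Kp, so the system is already at equilibrium.

at equilibrium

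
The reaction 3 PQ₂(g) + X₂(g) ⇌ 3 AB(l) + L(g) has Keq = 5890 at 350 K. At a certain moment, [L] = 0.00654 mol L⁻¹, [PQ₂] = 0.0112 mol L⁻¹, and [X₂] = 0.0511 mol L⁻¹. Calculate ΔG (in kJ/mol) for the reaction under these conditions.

(AB is a pure liquid — omitted from Q.)
Q = [L] / ([PQ₂]³·[X₂]) = (0.00654) / ((0.0112)³·(0.0511)) = 91100
ΔG = RT ln(Q/Keq) = (8.314 J mol⁻¹ K⁻¹)(350 K) × ln(91100/5890)
   = (2.910 kJ/mol)(2.739) = 7.97 kJ/mol
ΔG > 0, so the forward reaction is non-spontaneous (proceeds in reverse).

ΔG = 7.97 kJ/mol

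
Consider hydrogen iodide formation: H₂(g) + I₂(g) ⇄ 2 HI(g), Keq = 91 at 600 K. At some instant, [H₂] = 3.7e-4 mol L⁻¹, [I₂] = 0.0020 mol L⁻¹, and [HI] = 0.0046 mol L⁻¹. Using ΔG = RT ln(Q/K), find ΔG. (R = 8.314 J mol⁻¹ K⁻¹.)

ΔG = -5.77 kJ/mol

Q = [HI]² / ([H₂]·[I₂]) = (0.0046)² / ((3.7e-4)·(0.0020)) = 28.6
ΔG = RT ln(Q/Keq) = (8.314 J mol⁻¹ K⁻¹)(600 K) × ln(28.6/91)
   = (4.988 kJ/mol)(-1.157) = -5.77 kJ/mol
ΔG < 0, so the forward reaction is spontaneous (proceeds forward).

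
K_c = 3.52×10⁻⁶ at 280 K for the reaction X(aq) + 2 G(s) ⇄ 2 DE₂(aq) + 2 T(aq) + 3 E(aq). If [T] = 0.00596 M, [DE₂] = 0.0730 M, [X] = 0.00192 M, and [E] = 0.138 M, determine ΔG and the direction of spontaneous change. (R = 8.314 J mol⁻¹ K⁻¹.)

(G is a pure solid — omitted from Q_c.)
Q_c = [DE₂]²·[T]²·[E]³ / [X] = (0.0730)²·(0.00596)²·(0.138)³ / (0.00192) = 2.59×10⁻⁷
ΔG = RT ln(Q_c/K_c) = (8.314 J mol⁻¹ K⁻¹)(280 K) × ln(2.59×10⁻⁷/3.52×10⁻⁶)
   = (2.328 kJ/mol)(-2.609) = -6.07 kJ/mol
ΔG < 0, so the forward reaction is spontaneous (proceeds forward).

ΔG = -6.07 kJ/mol; the forward reaction is spontaneous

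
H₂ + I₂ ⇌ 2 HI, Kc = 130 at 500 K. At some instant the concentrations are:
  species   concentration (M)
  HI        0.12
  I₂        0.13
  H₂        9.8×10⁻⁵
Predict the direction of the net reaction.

toward reactants

Qc = [HI]² / ([H₂]·[I₂]) = (0.12)² / ((9.8×10⁻⁵)·(0.13)) = 1100
Qc = 1100 > Kc = 130, so the reverse reaction proceeds.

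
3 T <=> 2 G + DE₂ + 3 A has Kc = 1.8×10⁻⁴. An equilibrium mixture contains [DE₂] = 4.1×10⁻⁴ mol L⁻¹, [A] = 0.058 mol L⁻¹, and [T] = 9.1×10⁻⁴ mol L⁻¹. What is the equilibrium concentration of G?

[G] = 0.0013 mol L⁻¹

At equilibrium, Kc = [G]²·[DE₂]·[A]³ / [T]³ = 1.8×10⁻⁴.
([G])²·(4.1×10⁻⁴)·(0.058)³ / (9.1×10⁻⁴)³ = 1.8×10⁻⁴
[G]² = 1.70×10⁻⁶ ⇒ [G] = 0.0013 mol L⁻¹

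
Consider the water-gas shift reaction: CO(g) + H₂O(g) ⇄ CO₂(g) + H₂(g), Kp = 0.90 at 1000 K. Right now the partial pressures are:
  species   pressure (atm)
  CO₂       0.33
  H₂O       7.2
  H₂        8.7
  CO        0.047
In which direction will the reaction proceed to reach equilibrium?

toward reactants

Qp = P(CO₂)·P(H₂) / (P(CO)·P(H₂O)) = (0.33)·(8.7) / ((0.047)·(7.2)) = 8.5
Qp = 8.5 > Kp = 0.90, so the reverse reaction proceeds.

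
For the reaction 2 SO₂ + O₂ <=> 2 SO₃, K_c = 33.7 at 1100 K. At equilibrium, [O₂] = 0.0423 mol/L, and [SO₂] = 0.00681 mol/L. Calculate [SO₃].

[SO₃] = 0.00813 mol/L

At equilibrium, K_c = [SO₃]² / ([SO₂]²·[O₂]) = 33.7.
([SO₃])² / ((0.00681)²·(0.0423)) = 33.7
[SO₃]² = 6.61×10⁻⁵ ⇒ [SO₃] = 0.00813 mol/L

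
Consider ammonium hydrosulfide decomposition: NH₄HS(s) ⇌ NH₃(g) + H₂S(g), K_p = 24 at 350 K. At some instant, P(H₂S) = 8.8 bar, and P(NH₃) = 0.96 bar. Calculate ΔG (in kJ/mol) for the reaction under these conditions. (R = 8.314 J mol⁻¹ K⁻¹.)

ΔG = -3.04 kJ/mol

(NH₄HS is a pure solid — omitted from Q_p.)
Q_p = P(NH₃)·P(H₂S) = (0.96)·(8.8) = 8.45
ΔG = RT ln(Q_p/K_p) = (8.314 J mol⁻¹ K⁻¹)(350 K) × ln(8.45/24)
   = (2.910 kJ/mol)(-1.044) = -3.04 kJ/mol
ΔG < 0, so the forward reaction is spontaneous (proceeds forward).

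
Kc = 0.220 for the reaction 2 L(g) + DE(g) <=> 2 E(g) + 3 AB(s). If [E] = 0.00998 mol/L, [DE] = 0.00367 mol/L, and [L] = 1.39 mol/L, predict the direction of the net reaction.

toward products

(AB is a pure solid — omitted from Qc.)
Qc = [E]² / ([L]²·[DE]) = (0.00998)² / ((1.39)²·(0.00367)) = 0.0140
Qc = 0.0140 < Kc = 0.220, so the forward reaction proceeds.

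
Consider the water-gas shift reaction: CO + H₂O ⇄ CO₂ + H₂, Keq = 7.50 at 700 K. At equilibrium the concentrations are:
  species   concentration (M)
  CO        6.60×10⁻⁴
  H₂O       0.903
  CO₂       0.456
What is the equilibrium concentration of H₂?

[H₂] = 0.00980 M

At equilibrium, Keq = [CO₂]·[H₂] / ([CO]·[H₂O]) = 7.50.
(0.456)·([H₂]) / ((6.60×10⁻⁴)·(0.903)) = 7.50
[H₂] = 0.00980 M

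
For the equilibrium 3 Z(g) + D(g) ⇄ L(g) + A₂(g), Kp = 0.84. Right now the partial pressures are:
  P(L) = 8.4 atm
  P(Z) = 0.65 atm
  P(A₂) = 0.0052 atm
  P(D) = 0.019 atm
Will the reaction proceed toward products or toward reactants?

Qp = P(L)·P(A₂) / (P(Z)³·P(D)) = (8.4)·(0.0052) / ((0.65)³·(0.019)) = 8.4
Qp = 8.4 > Kp = 0.84, so the reverse reaction proceeds.

reverse (toward reactants)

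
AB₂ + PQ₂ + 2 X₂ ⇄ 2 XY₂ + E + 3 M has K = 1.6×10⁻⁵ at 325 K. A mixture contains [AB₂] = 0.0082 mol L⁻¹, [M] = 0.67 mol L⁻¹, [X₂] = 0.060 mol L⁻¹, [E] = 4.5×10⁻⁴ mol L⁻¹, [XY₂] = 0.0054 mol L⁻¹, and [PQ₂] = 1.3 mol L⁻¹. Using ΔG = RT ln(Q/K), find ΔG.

Q = [XY₂]²·[E]·[M]³ / ([AB₂]·[PQ₂]·[X₂]²) = (0.0054)²·(4.5×10⁻⁴)·(0.67)³ / ((0.0082)·(1.3)·(0.060)²) = 1.03×10⁻⁴
ΔG = RT ln(Q/K) = (8.314 J mol⁻¹ K⁻¹)(325 K) × ln(1.03×10⁻⁴/1.6×10⁻⁵)
   = (2.702 kJ/mol)(1.862) = 5.03 kJ/mol
ΔG > 0, so the forward reaction is non-spontaneous (proceeds in reverse).

ΔG = 5.03 kJ/mol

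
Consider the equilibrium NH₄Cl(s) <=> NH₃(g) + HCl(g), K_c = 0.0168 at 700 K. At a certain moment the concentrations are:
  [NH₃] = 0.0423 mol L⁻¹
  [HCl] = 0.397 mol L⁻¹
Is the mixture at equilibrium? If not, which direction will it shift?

(NH₄Cl is a pure solid — omitted from Q_c.)
Q_c = [NH₃]·[HCl] = (0.0423)·(0.397) = 0.0168
Q_c = 0.0168 = K_c; the system is at equilibrium.

yes, at equilibrium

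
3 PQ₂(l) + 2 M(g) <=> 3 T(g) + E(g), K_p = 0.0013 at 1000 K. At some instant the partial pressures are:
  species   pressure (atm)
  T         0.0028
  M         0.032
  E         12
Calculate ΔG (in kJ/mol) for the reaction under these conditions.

ΔG = -13.5 kJ/mol

(PQ₂ is a pure liquid — omitted from Q_p.)
Q_p = P(T)³·P(E) / P(M)² = (0.0028)³·(12) / (0.032)² = 2.57e-4
ΔG = RT ln(Q_p/K_p) = (8.314 J mol⁻¹ K⁻¹)(1000 K) × ln(2.57e-4/0.0013)
   = (8.314 kJ/mol)(-1.621) = -13.5 kJ/mol
ΔG < 0, so the forward reaction is spontaneous (proceeds forward).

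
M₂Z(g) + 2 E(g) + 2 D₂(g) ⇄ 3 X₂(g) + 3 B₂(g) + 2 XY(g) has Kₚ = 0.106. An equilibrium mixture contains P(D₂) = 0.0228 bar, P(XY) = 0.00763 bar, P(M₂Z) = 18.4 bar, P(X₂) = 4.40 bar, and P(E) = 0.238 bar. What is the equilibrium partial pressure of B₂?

P(B₂) = 0.226 bar

At equilibrium, Kₚ = P(X₂)³·P(B₂)³·P(XY)² / (P(M₂Z)·P(E)²·P(D₂)²) = 0.106.
(4.40)³·(P(B₂))³·(0.00763)² / ((18.4)·(0.238)²·(0.0228)²) = 0.106
P(B₂)³ = 0.0116 ⇒ P(B₂) = 0.226 bar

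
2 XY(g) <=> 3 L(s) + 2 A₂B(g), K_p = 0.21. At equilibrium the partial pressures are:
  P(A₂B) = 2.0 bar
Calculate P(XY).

P(XY) = 4.4 bar

(L is a pure solid — omitted from K_p.)
At equilibrium, K_p = P(A₂B)² / P(XY)² = 0.21.
(2.0)² / (P(XY))² = 0.21
P(XY)² = 19.0 ⇒ P(XY) = 4.4 bar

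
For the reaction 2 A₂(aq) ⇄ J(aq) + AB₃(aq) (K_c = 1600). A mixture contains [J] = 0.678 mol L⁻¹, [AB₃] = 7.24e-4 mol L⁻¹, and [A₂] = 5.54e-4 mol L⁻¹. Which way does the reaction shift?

neither direction; the system is at equilibrium

Q_c = [J]·[AB₃] / [A₂]² = (0.678)·(7.24e-4) / (5.54e-4)² = 1600
Q_c = 1600 = K_c, so the system is already at equilibrium.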